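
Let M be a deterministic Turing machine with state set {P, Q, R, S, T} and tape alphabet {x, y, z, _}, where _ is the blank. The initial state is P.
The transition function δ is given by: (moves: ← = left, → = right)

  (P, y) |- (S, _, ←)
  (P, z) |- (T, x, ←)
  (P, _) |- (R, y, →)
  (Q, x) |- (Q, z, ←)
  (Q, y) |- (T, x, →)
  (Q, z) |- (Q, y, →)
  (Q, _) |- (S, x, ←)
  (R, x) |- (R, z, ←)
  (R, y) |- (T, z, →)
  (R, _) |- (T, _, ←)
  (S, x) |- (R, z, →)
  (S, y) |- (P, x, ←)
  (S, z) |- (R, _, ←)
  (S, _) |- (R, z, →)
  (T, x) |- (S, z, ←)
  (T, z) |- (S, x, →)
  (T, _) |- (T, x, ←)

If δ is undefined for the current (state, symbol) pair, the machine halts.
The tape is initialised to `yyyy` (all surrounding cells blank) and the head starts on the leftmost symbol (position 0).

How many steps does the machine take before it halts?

6

P | _[y]yyy   read y → write _, move ←, go to S
S | [_]_yyy   read _ → write z, move →, go to R
R | z[_]yyy   read _ → write _, move ←, go to T
T | [z]_yyy   read z → write x, move →, go to S
S | x[_]yyy   read _ → write z, move →, go to R
R | xz[y]yy   read y → write z, move →, go to T
T | xzz[y]y
M halts after 6 transitions.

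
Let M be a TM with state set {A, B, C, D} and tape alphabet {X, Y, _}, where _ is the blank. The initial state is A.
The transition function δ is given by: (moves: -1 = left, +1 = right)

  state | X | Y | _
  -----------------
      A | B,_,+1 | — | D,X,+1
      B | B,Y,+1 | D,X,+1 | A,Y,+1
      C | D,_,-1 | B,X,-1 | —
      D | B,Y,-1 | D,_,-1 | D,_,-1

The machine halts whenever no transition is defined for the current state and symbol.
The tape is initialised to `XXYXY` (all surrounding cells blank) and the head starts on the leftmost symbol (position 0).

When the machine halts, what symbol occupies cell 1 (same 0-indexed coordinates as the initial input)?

Y

A | [X]XYXY   read X → write _, move +1, go to B
B | _[X]YXY   read X → write Y, move +1, go to B
B | _Y[Y]XY   read Y → write X, move +1, go to D
D | _YX[X]Y   read X → write Y, move -1, go to B
B | _Y[X]YY   read X → write Y, move +1, go to B
B | _YY[Y]Y   read Y → write X, move +1, go to D
D | _YYX[Y]   read Y → write _, move -1, go to D
D | _YY[X]_   read X → write Y, move -1, go to B
B | _Y[Y]Y_   read Y → write X, move +1, go to D
D | _YX[Y]_   read Y → write _, move -1, go to D
D | _Y[X]__   read X → write Y, move -1, go to B
B | _[Y]Y__   read Y → write X, move +1, go to D
D | _X[Y]__   read Y → write _, move -1, go to D
D | _[X]___   read X → write Y, move -1, go to B
B | [_]Y___   read _ → write Y, move +1, go to A
A | Y[Y]___
Cell 1 holds Y when M halts.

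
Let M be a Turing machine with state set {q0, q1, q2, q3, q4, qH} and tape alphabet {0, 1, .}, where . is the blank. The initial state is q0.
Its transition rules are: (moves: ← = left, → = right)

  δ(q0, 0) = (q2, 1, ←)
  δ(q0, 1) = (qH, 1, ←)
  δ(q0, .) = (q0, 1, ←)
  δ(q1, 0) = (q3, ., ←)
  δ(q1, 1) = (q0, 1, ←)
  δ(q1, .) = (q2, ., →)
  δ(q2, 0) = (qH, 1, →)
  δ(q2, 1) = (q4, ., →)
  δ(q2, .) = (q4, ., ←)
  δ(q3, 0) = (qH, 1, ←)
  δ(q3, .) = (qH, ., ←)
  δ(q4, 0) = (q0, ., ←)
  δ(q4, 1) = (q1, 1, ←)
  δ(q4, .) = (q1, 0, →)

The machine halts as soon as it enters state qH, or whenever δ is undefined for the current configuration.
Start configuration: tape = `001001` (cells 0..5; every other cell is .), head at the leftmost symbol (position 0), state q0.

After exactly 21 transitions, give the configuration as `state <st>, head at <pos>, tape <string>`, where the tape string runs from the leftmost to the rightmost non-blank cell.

state q0, head at 1, tape 0....01001

state=q0 head=0 tape=....[0]01001   (q0,0)→(q2,1,←)
state=q2 head=-1 tape=...[.]101001   (q2,.)→(q4,.,←)
state=q4 head=-2 tape=..[.].101001   (q4,.)→(q1,0,→)
state=q1 head=-1 tape=..0[.]101001   (q1,.)→(q2,.,→)
state=q2 head=0 tape=..0.[1]01001   (q2,1)→(q4,.,→)
state=q4 head=1 tape=..0..[0]1001   (q4,0)→(q0,.,←)
state=q0 head=0 tape=..0.[.].1001   (q0,.)→(q0,1,←)
state=q0 head=-1 tape=..0[.]1.1001   (q0,.)→(q0,1,←)
state=q0 head=-2 tape=..[0]11.1001   (q0,0)→(q2,1,←)
state=q2 head=-3 tape=.[.]111.1001   (q2,.)→(q4,.,←)
state=q4 head=-4 tape=[.].111.1001   (q4,.)→(q1,0,→)
state=q1 head=-3 tape=0[.]111.1001   (q1,.)→(q2,.,→)
state=q2 head=-2 tape=0.[1]11.1001   (q2,1)→(q4,.,→)
state=q4 head=-1 tape=0..[1]1.1001   (q4,1)→(q1,1,←)
state=q1 head=-2 tape=0.[.]11.1001   (q1,.)→(q2,.,→)
state=q2 head=-1 tape=0..[1]1.1001   (q2,1)→(q4,.,→)
state=q4 head=0 tape=0...[1].1001   (q4,1)→(q1,1,←)
state=q1 head=-1 tape=0..[.]1.1001   (q1,.)→(q2,.,→)
state=q2 head=0 tape=0...[1].1001   (q2,1)→(q4,.,→)
state=q4 head=1 tape=0....[.]1001   (q4,.)→(q1,0,→)
state=q1 head=2 tape=0....0[1]001   (q1,1)→(q0,1,←)
state=q0 head=1 tape=0....[0]1001
After 21 steps: state q0, head at 1, tape 0....01001.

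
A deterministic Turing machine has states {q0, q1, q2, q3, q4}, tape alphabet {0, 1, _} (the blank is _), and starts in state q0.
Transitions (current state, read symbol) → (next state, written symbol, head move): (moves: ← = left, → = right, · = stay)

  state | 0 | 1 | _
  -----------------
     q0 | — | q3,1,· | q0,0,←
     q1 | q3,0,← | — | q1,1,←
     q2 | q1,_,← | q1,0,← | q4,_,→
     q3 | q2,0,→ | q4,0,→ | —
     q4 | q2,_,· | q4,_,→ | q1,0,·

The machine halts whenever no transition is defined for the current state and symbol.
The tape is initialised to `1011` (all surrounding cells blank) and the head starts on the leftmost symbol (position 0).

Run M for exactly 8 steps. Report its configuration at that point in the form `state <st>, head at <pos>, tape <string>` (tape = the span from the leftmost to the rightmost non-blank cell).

state q3, head at 3, tape 0___0

state=q0 head=0 tape=[1]011_   (q0,1)→(q3,1,·)
state=q3 head=0 tape=[1]011_   (q3,1)→(q4,0,→)
state=q4 head=1 tape=0[0]11_   (q4,0)→(q2,_,·)
state=q2 head=1 tape=0[_]11_   (q2,_)→(q4,_,→)
state=q4 head=2 tape=0_[1]1_   (q4,1)→(q4,_,→)
state=q4 head=3 tape=0__[1]_   (q4,1)→(q4,_,→)
state=q4 head=4 tape=0___[_]   (q4,_)→(q1,0,·)
state=q1 head=4 tape=0___[0]   (q1,0)→(q3,0,←)
state=q3 head=3 tape=0__[_]0
After 8 steps: state q3, head at 3, tape 0___0.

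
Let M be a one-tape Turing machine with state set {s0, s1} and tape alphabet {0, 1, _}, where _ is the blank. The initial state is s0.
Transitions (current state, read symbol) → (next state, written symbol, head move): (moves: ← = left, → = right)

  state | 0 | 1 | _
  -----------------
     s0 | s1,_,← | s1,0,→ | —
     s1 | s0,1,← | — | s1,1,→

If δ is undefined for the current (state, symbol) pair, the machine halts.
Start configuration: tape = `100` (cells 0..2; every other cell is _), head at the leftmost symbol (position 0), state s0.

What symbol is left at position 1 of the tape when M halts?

s0 | _[1]00   read 1 → write 0, move →, go to s1
s1 | _0[0]0   read 0 → write 1, move ←, go to s0
s0 | _[0]10   read 0 → write _, move ←, go to s1
s1 | [_]_10   read _ → write 1, move →, go to s1
s1 | 1[_]10   read _ → write 1, move →, go to s1
s1 | 11[1]0
Cell 1 holds 1 when M halts.

1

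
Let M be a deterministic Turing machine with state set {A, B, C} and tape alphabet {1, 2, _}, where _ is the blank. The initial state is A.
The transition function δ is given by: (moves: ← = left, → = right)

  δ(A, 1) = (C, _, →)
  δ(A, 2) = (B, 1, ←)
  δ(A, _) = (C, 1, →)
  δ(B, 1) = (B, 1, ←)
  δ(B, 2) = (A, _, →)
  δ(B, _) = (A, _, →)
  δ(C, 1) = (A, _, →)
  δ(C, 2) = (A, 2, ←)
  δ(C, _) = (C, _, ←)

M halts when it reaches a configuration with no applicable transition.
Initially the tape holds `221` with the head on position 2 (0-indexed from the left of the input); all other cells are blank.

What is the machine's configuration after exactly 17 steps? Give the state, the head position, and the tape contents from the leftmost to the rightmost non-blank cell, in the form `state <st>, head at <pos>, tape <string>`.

state C, head at 1, tape 12

state=A head=2 tape=_22[1]_   (A,1)→(C,_,→)
state=C head=3 tape=_22_[_]   (C,_)→(C,_,←)
state=C head=2 tape=_22[_]_   (C,_)→(C,_,←)
state=C head=1 tape=_2[2]__   (C,2)→(A,2,←)
state=A head=0 tape=_[2]2__   (A,2)→(B,1,←)
state=B head=-1 tape=[_]12__   (B,_)→(A,_,→)
state=A head=0 tape=_[1]2__   (A,1)→(C,_,→)
state=C head=1 tape=__[2]__   (C,2)→(A,2,←)
state=A head=0 tape=_[_]2__   (A,_)→(C,1,→)
state=C head=1 tape=_1[2]__   (C,2)→(A,2,←)
state=A head=0 tape=_[1]2__   (A,1)→(C,_,→)
state=C head=1 tape=__[2]__   (C,2)→(A,2,←)
state=A head=0 tape=_[_]2__   (A,_)→(C,1,→)
state=C head=1 tape=_1[2]__   (C,2)→(A,2,←)
state=A head=0 tape=_[1]2__   (A,1)→(C,_,→)
state=C head=1 tape=__[2]__   (C,2)→(A,2,←)
state=A head=0 tape=_[_]2__   (A,_)→(C,1,→)
state=C head=1 tape=_1[2]__
After 17 steps: state C, head at 1, tape 12.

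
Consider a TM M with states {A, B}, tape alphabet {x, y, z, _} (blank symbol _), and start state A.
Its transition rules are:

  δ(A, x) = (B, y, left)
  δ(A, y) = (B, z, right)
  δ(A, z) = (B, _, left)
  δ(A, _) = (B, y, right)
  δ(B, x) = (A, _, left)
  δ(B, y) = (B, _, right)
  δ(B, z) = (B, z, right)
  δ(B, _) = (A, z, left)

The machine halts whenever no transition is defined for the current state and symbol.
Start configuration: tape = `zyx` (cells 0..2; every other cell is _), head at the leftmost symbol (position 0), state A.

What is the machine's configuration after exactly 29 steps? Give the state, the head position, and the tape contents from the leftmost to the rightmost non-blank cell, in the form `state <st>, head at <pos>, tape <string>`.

A | __[z]yx_   read z → write _, move left, go to B
B | _[_]_yx_   read _ → write z, move left, go to A
A | [_]z_yx_   read _ → write y, move right, go to B
B | y[z]_yx_   read z → write z, move right, go to B
B | yz[_]yx_   read _ → write z, move left, go to A
A | y[z]zyx_   read z → write _, move left, go to B
B | [y]_zyx_   read y → write _, move right, go to B
B | _[_]zyx_   read _ → write z, move left, go to A
A | [_]zzyx_   read _ → write y, move right, go to B
B | y[z]zyx_   read z → write z, move right, go to B
B | yz[z]yx_   read z → write z, move right, go to B
B | yzz[y]x_   read y → write _, move right, go to B
B | yzz_[x]_   read x → write _, move left, go to A
A | yzz[_]__   read _ → write y, move right, go to B
B | yzzy[_]_   read _ → write z, move left, go to A
A | yzz[y]z_   read y → write z, move right, go to B
B | yzzz[z]_   read z → write z, move right, go to B
B | yzzzz[_]   read _ → write z, move left, go to A
A | yzzz[z]z   read z → write _, move left, go to B
B | yzz[z]_z   read z → write z, move right, go to B
B | yzzz[_]z   read _ → write z, move left, go to A
A | yzz[z]zz   read z → write _, move left, go to B
B | yz[z]_zz   read z → write z, move right, go to B
B | yzz[_]zz   read _ → write z, move left, go to A
A | yz[z]zzz   read z → write _, move left, go to B
B | y[z]_zzz   read z → write z, move right, go to B
B | yz[_]zzz   read _ → write z, move left, go to A
A | y[z]zzzz   read z → write _, move left, go to B
B | [y]_zzzz   read y → write _, move right, go to B
B | _[_]zzzz
After 29 steps: state B, head at -1, tape zzzz.

state B, head at -1, tape zzzz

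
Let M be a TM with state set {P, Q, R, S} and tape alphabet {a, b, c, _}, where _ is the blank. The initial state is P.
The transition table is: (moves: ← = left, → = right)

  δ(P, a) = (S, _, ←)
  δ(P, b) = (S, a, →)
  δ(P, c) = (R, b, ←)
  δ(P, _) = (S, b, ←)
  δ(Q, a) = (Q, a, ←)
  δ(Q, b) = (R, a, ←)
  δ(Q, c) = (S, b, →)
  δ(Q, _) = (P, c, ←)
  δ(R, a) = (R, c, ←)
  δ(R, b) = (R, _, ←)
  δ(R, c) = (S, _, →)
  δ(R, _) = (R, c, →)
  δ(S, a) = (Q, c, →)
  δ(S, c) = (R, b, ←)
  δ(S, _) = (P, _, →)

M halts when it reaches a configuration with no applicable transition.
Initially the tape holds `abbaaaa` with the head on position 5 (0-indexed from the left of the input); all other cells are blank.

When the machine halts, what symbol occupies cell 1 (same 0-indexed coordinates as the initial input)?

state=P head=5 tape=_abbaa[a]a   (P,a)→(S,_,←)
state=S head=4 tape=_abba[a]_a   (S,a)→(Q,c,→)
state=Q head=5 tape=_abbac[_]a   (Q,_)→(P,c,←)
state=P head=4 tape=_abba[c]ca   (P,c)→(R,b,←)
state=R head=3 tape=_abb[a]bca   (R,a)→(R,c,←)
state=R head=2 tape=_ab[b]cbca   (R,b)→(R,_,←)
state=R head=1 tape=_a[b]_cbca   (R,b)→(R,_,←)
state=R head=0 tape=_[a]__cbca   (R,a)→(R,c,←)
state=R head=-1 tape=[_]c__cbca   (R,_)→(R,c,→)
state=R head=0 tape=c[c]__cbca   (R,c)→(S,_,→)
state=S head=1 tape=c_[_]_cbca   (S,_)→(P,_,→)
state=P head=2 tape=c__[_]cbca   (P,_)→(S,b,←)
state=S head=1 tape=c_[_]bcbca   (S,_)→(P,_,→)
state=P head=2 tape=c__[b]cbca   (P,b)→(S,a,→)
state=S head=3 tape=c__a[c]bca   (S,c)→(R,b,←)
state=R head=2 tape=c__[a]bbca   (R,a)→(R,c,←)
state=R head=1 tape=c_[_]cbbca   (R,_)→(R,c,→)
state=R head=2 tape=c_c[c]bbca   (R,c)→(S,_,→)
state=S head=3 tape=c_c_[b]bca
Cell 1 holds c when M halts.

c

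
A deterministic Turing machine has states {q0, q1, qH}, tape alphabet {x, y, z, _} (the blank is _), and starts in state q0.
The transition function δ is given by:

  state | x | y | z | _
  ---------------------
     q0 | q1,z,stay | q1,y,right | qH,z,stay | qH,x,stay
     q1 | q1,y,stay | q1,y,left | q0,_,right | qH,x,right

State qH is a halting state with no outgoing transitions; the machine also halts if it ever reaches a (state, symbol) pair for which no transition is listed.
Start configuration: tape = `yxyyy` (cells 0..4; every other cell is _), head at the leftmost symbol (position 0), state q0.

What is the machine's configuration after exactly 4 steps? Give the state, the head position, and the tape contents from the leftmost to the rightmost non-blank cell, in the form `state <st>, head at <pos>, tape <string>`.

state q1, head at -1, tape yyyyy

q0 | _[y]xyyy   read y → write y, move right, go to q1
q1 | _y[x]yyy   read x → write y, move stay, go to q1
q1 | _y[y]yyy   read y → write y, move left, go to q1
q1 | _[y]yyyy   read y → write y, move left, go to q1
q1 | [_]yyyyy
After 4 steps: state q1, head at -1, tape yyyyy.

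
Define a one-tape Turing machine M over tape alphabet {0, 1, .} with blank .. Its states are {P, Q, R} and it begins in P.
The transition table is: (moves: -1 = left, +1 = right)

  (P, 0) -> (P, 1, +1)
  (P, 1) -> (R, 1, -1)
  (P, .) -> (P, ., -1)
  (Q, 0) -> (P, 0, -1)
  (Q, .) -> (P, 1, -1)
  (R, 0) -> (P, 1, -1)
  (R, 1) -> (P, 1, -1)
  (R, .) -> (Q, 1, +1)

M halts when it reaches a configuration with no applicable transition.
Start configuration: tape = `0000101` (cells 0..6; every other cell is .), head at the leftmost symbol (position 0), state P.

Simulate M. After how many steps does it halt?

state=P head=0 tape=.[0]000101   (P,0)→(P,1,+1)
state=P head=1 tape=.1[0]00101   (P,0)→(P,1,+1)
state=P head=2 tape=.11[0]0101   (P,0)→(P,1,+1)
state=P head=3 tape=.111[0]101   (P,0)→(P,1,+1)
state=P head=4 tape=.1111[1]01   (P,1)→(R,1,-1)
state=R head=3 tape=.111[1]101   (R,1)→(P,1,-1)
state=P head=2 tape=.11[1]1101   (P,1)→(R,1,-1)
state=R head=1 tape=.1[1]11101   (R,1)→(P,1,-1)
state=P head=0 tape=.[1]111101   (P,1)→(R,1,-1)
state=R head=-1 tape=[.]1111101   (R,.)→(Q,1,+1)
state=Q head=0 tape=1[1]111101
M halts after 10 transitions.

10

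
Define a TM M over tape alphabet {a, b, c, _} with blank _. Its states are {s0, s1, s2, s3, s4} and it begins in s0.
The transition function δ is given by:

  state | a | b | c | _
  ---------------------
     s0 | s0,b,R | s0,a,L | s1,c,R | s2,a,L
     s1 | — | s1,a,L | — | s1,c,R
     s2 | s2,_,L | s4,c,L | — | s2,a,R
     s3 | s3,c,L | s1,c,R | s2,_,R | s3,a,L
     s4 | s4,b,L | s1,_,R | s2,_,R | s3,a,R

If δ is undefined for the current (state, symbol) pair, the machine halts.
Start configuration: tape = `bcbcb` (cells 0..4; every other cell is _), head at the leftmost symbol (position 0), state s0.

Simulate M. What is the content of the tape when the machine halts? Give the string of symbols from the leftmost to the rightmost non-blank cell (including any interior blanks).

state=s0 head=0 tape=____[b]cbcb   (s0,b)→(s0,a,L)
state=s0 head=-1 tape=___[_]acbcb   (s0,_)→(s2,a,L)
state=s2 head=-2 tape=__[_]aacbcb   (s2,_)→(s2,a,R)
state=s2 head=-1 tape=__a[a]acbcb   (s2,a)→(s2,_,L)
state=s2 head=-2 tape=__[a]_acbcb   (s2,a)→(s2,_,L)
state=s2 head=-3 tape=_[_]__acbcb   (s2,_)→(s2,a,R)
state=s2 head=-2 tape=_a[_]_acbcb   (s2,_)→(s2,a,R)
state=s2 head=-1 tape=_aa[_]acbcb   (s2,_)→(s2,a,R)
state=s2 head=0 tape=_aaa[a]cbcb   (s2,a)→(s2,_,L)
state=s2 head=-1 tape=_aa[a]_cbcb   (s2,a)→(s2,_,L)
state=s2 head=-2 tape=_a[a]__cbcb   (s2,a)→(s2,_,L)
state=s2 head=-3 tape=_[a]___cbcb   (s2,a)→(s2,_,L)
state=s2 head=-4 tape=[_]____cbcb   (s2,_)→(s2,a,R)
state=s2 head=-3 tape=a[_]___cbcb   (s2,_)→(s2,a,R)
state=s2 head=-2 tape=aa[_]__cbcb   (s2,_)→(s2,a,R)
state=s2 head=-1 tape=aaa[_]_cbcb   (s2,_)→(s2,a,R)
state=s2 head=0 tape=aaaa[_]cbcb   (s2,_)→(s2,a,R)
state=s2 head=1 tape=aaaaa[c]bcb
The non-blank tape span at halt is aaaaacbcb.

aaaaacbcb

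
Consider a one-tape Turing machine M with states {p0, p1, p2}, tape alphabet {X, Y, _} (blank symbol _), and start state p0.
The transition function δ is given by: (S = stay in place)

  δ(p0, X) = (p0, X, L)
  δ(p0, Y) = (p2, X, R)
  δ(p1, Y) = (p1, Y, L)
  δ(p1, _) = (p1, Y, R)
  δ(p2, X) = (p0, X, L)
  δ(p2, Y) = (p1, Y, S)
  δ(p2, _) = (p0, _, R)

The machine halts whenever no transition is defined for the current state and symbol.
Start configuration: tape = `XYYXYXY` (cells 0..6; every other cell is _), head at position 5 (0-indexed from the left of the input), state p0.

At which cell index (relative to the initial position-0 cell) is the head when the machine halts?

p0 | _XYYXY[X]Y   read X → write X, move L, go to p0
p0 | _XYYX[Y]XY   read Y → write X, move R, go to p2
p2 | _XYYXX[X]Y   read X → write X, move L, go to p0
p0 | _XYYX[X]XY   read X → write X, move L, go to p0
p0 | _XYY[X]XXY   read X → write X, move L, go to p0
p0 | _XY[Y]XXXY   read Y → write X, move R, go to p2
p2 | _XYX[X]XXY   read X → write X, move L, go to p0
p0 | _XY[X]XXXY   read X → write X, move L, go to p0
p0 | _X[Y]XXXXY   read Y → write X, move R, go to p2
p2 | _XX[X]XXXY   read X → write X, move L, go to p0
p0 | _X[X]XXXXY   read X → write X, move L, go to p0
p0 | _[X]XXXXXY   read X → write X, move L, go to p0
p0 | [_]XXXXXXY
At halt the head is at cell -1.

-1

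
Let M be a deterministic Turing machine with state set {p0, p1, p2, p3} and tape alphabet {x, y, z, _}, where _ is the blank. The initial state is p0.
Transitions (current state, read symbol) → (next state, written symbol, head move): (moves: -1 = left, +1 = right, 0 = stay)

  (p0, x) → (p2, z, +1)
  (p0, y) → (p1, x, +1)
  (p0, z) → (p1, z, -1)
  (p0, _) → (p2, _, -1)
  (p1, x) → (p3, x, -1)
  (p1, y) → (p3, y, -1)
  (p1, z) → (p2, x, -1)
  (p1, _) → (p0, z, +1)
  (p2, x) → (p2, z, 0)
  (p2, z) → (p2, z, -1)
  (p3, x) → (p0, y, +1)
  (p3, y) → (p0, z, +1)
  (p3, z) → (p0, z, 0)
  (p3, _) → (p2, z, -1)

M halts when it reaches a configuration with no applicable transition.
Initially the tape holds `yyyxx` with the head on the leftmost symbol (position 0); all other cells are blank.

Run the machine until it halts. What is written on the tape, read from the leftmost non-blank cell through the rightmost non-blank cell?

yyyzz

p0 | [y]yyxx   read y → write x, move +1, go to p1
p1 | x[y]yxx   read y → write y, move -1, go to p3
p3 | [x]yyxx   read x → write y, move +1, go to p0
p0 | y[y]yxx   read y → write x, move +1, go to p1
p1 | yx[y]xx   read y → write y, move -1, go to p3
p3 | y[x]yxx   read x → write y, move +1, go to p0
p0 | yy[y]xx   read y → write x, move +1, go to p1
p1 | yyx[x]x   read x → write x, move -1, go to p3
p3 | yy[x]xx   read x → write y, move +1, go to p0
p0 | yyy[x]x   read x → write z, move +1, go to p2
p2 | yyyz[x]   read x → write z, move 0, go to p2
p2 | yyyz[z]   read z → write z, move -1, go to p2
p2 | yyy[z]z   read z → write z, move -1, go to p2
p2 | yy[y]zz
The non-blank tape span at halt is yyyzz.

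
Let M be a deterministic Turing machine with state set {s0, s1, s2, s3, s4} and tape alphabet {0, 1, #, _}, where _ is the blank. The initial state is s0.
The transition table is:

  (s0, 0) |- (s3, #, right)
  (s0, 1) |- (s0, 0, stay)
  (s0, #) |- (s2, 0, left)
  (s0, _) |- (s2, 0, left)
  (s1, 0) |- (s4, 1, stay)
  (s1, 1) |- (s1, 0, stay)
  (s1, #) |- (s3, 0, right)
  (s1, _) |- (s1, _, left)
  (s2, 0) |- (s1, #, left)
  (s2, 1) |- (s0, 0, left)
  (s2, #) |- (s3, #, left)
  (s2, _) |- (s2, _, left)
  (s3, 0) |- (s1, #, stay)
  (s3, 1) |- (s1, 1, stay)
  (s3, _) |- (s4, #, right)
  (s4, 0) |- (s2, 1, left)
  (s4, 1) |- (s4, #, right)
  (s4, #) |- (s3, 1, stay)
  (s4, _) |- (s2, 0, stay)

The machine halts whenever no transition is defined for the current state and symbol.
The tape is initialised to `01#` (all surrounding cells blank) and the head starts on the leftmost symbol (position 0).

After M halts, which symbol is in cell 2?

state=s0 head=0 tape=[0]1#_   (s0,0)→(s3,#,right)
state=s3 head=1 tape=#[1]#_   (s3,1)→(s1,1,stay)
state=s1 head=1 tape=#[1]#_   (s1,1)→(s1,0,stay)
state=s1 head=1 tape=#[0]#_   (s1,0)→(s4,1,stay)
state=s4 head=1 tape=#[1]#_   (s4,1)→(s4,#,right)
state=s4 head=2 tape=##[#]_   (s4,#)→(s3,1,stay)
state=s3 head=2 tape=##[1]_   (s3,1)→(s1,1,stay)
state=s1 head=2 tape=##[1]_   (s1,1)→(s1,0,stay)
state=s1 head=2 tape=##[0]_   (s1,0)→(s4,1,stay)
state=s4 head=2 tape=##[1]_   (s4,1)→(s4,#,right)
state=s4 head=3 tape=###[_]   (s4,_)→(s2,0,stay)
state=s2 head=3 tape=###[0]   (s2,0)→(s1,#,left)
state=s1 head=2 tape=##[#]#   (s1,#)→(s3,0,right)
state=s3 head=3 tape=##0[#]
Cell 2 holds 0 when M halts.

0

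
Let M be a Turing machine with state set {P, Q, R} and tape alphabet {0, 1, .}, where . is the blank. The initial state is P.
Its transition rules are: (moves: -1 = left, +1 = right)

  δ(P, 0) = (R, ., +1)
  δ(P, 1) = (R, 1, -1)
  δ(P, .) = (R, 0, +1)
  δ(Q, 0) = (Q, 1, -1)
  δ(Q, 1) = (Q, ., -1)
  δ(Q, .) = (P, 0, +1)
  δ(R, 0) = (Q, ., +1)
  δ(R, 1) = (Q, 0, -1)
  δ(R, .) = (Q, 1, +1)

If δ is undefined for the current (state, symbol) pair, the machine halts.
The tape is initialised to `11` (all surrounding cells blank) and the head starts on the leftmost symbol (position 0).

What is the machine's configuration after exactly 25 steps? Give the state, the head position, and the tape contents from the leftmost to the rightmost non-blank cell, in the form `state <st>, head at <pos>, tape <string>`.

state=P head=0 tape=....[1]1   (P,1)→(R,1,-1)
state=R head=-1 tape=...[.]11   (R,.)→(Q,1,+1)
state=Q head=0 tape=...1[1]1   (Q,1)→(Q,.,-1)
state=Q head=-1 tape=...[1].1   (Q,1)→(Q,.,-1)
state=Q head=-2 tape=..[.]..1   (Q,.)→(P,0,+1)
state=P head=-1 tape=..0[.].1   (P,.)→(R,0,+1)
state=R head=0 tape=..00[.]1   (R,.)→(Q,1,+1)
state=Q head=1 tape=..001[1]   (Q,1)→(Q,.,-1)
state=Q head=0 tape=..00[1].   (Q,1)→(Q,.,-1)
state=Q head=-1 tape=..0[0]..   (Q,0)→(Q,1,-1)
state=Q head=-2 tape=..[0]1..   (Q,0)→(Q,1,-1)
state=Q head=-3 tape=.[.]11..   (Q,.)→(P,0,+1)
state=P head=-2 tape=.0[1]1..   (P,1)→(R,1,-1)
state=R head=-3 tape=.[0]11..   (R,0)→(Q,.,+1)
state=Q head=-2 tape=..[1]1..   (Q,1)→(Q,.,-1)
state=Q head=-3 tape=.[.].1..   (Q,.)→(P,0,+1)
state=P head=-2 tape=.0[.]1..   (P,.)→(R,0,+1)
state=R head=-1 tape=.00[1]..   (R,1)→(Q,0,-1)
state=Q head=-2 tape=.0[0]0..   (Q,0)→(Q,1,-1)
state=Q head=-3 tape=.[0]10..   (Q,0)→(Q,1,-1)
state=Q head=-4 tape=[.]110..   (Q,.)→(P,0,+1)
state=P head=-3 tape=0[1]10..   (P,1)→(R,1,-1)
state=R head=-4 tape=[0]110..   (R,0)→(Q,.,+1)
state=Q head=-3 tape=.[1]10..   (Q,1)→(Q,.,-1)
state=Q head=-4 tape=[.].10..   (Q,.)→(P,0,+1)
state=P head=-3 tape=0[.]10..
After 25 steps: state P, head at -3, tape 0.10.

state P, head at -3, tape 0.10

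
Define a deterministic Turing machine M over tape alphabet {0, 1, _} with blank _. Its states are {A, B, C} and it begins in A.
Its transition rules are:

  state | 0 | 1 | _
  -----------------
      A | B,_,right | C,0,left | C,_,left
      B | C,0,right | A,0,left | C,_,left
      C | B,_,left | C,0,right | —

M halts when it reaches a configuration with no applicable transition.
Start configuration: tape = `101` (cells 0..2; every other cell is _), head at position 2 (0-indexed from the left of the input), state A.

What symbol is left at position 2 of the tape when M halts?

0

A | __10[1]   read 1 → write 0, move left, go to C
C | __1[0]0   read 0 → write _, move left, go to B
B | __[1]_0   read 1 → write 0, move left, go to A
A | _[_]0_0   read _ → write _, move left, go to C
C | [_]_0_0
Cell 2 holds 0 when M halts.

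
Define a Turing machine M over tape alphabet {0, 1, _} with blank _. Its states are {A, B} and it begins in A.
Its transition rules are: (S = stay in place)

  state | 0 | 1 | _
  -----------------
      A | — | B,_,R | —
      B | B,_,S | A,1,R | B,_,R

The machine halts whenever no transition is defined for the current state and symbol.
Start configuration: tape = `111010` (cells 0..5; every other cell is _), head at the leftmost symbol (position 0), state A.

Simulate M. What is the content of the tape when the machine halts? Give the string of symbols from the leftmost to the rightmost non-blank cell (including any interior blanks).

1__10

A | [1]11010   read 1 → write _, move R, go to B
B | _[1]1010   read 1 → write 1, move R, go to A
A | _1[1]010   read 1 → write _, move R, go to B
B | _1_[0]10   read 0 → write _, move S, go to B
B | _1_[_]10   read _ → write _, move R, go to B
B | _1__[1]0   read 1 → write 1, move R, go to A
A | _1__1[0]
The non-blank tape span at halt is 1__10.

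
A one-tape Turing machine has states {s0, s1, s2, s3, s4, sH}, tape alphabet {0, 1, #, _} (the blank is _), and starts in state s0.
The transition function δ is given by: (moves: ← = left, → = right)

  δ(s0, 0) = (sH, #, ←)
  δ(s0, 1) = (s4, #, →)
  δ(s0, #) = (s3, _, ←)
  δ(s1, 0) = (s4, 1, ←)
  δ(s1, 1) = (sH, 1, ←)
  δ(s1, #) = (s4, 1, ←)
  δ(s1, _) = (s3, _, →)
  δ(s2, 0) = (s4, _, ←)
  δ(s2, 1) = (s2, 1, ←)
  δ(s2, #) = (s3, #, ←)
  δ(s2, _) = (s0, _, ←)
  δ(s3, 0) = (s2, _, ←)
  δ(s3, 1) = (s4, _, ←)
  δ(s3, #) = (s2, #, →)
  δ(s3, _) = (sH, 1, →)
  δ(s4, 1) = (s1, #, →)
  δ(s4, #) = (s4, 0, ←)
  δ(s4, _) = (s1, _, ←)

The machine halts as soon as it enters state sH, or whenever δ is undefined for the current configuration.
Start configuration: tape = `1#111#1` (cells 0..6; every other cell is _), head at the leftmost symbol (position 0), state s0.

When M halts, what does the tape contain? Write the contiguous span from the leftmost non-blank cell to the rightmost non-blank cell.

s0 | __[1]#111#1   read 1 → write #, move →, go to s4
s4 | __#[#]111#1   read # → write 0, move ←, go to s4
s4 | __[#]0111#1   read # → write 0, move ←, go to s4
s4 | _[_]00111#1   read _ → write _, move ←, go to s1
s1 | [_]_00111#1   read _ → write _, move →, go to s3
s3 | _[_]00111#1   read _ → write 1, move →, go to sH
sH | _1[0]0111#1
The non-blank tape span at halt is 100111#1.

100111#1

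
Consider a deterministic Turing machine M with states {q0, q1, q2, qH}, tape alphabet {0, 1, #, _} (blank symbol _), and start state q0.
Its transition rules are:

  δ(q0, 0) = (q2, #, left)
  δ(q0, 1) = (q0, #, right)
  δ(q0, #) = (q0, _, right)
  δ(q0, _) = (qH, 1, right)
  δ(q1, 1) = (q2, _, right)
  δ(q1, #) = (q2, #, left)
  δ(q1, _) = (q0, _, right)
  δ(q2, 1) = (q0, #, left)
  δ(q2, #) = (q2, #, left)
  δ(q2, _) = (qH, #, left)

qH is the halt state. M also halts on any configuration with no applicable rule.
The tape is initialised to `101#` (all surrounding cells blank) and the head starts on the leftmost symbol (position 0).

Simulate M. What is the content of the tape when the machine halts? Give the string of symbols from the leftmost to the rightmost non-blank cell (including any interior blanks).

state=q0 head=0 tape=__[1]01#   (q0,1)→(q0,#,right)
state=q0 head=1 tape=__#[0]1#   (q0,0)→(q2,#,left)
state=q2 head=0 tape=__[#]#1#   (q2,#)→(q2,#,left)
state=q2 head=-1 tape=_[_]##1#   (q2,_)→(qH,#,left)
state=qH head=-2 tape=[_]###1#
The non-blank tape span at halt is ###1#.

###1#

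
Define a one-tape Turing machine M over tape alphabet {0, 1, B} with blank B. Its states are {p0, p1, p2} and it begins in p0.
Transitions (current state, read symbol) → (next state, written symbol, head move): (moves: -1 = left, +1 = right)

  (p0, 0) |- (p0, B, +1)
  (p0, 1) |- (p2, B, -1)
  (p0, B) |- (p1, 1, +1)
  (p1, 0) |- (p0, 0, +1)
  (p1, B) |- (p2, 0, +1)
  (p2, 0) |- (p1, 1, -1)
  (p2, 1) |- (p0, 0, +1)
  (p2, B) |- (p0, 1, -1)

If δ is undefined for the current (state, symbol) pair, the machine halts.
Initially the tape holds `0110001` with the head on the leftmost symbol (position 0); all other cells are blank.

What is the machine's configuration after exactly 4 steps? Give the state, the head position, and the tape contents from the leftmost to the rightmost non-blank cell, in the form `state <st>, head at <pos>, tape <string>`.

state p1, head at 0, tape 11B10001

state=p0 head=0 tape=B[0]110001   (p0,0)→(p0,B,+1)
state=p0 head=1 tape=BB[1]10001   (p0,1)→(p2,B,-1)
state=p2 head=0 tape=B[B]B10001   (p2,B)→(p0,1,-1)
state=p0 head=-1 tape=[B]1B10001   (p0,B)→(p1,1,+1)
state=p1 head=0 tape=1[1]B10001
After 4 steps: state p1, head at 0, tape 11B10001.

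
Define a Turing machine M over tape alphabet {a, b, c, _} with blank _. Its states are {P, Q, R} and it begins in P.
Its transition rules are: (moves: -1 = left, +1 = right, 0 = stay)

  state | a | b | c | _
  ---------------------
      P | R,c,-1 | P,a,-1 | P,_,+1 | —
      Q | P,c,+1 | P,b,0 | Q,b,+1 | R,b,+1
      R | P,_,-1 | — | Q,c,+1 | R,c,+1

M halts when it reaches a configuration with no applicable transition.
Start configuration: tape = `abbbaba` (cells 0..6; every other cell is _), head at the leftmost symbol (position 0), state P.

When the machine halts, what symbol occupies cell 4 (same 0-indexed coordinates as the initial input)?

c

state=P head=0 tape=_[a]bbbaba_   (P,a)→(R,c,-1)
state=R head=-1 tape=[_]cbbbaba_   (R,_)→(R,c,+1)
state=R head=0 tape=c[c]bbbaba_   (R,c)→(Q,c,+1)
state=Q head=1 tape=cc[b]bbaba_   (Q,b)→(P,b,0)
state=P head=1 tape=cc[b]bbaba_   (P,b)→(P,a,-1)
state=P head=0 tape=c[c]abbaba_   (P,c)→(P,_,+1)
state=P head=1 tape=c_[a]bbaba_   (P,a)→(R,c,-1)
state=R head=0 tape=c[_]cbbaba_   (R,_)→(R,c,+1)
state=R head=1 tape=cc[c]bbaba_   (R,c)→(Q,c,+1)
state=Q head=2 tape=ccc[b]baba_   (Q,b)→(P,b,0)
state=P head=2 tape=ccc[b]baba_   (P,b)→(P,a,-1)
state=P head=1 tape=cc[c]ababa_   (P,c)→(P,_,+1)
state=P head=2 tape=cc_[a]baba_   (P,a)→(R,c,-1)
state=R head=1 tape=cc[_]cbaba_   (R,_)→(R,c,+1)
state=R head=2 tape=ccc[c]baba_   (R,c)→(Q,c,+1)
state=Q head=3 tape=cccc[b]aba_   (Q,b)→(P,b,0)
state=P head=3 tape=cccc[b]aba_   (P,b)→(P,a,-1)
state=P head=2 tape=ccc[c]aaba_   (P,c)→(P,_,+1)
state=P head=3 tape=ccc_[a]aba_   (P,a)→(R,c,-1)
state=R head=2 tape=ccc[_]caba_   (R,_)→(R,c,+1)
state=R head=3 tape=cccc[c]aba_   (R,c)→(Q,c,+1)
state=Q head=4 tape=ccccc[a]ba_   (Q,a)→(P,c,+1)
state=P head=5 tape=cccccc[b]a_   (P,b)→(P,a,-1)
state=P head=4 tape=ccccc[c]aa_   (P,c)→(P,_,+1)
state=P head=5 tape=ccccc_[a]a_   (P,a)→(R,c,-1)
state=R head=4 tape=ccccc[_]ca_   (R,_)→(R,c,+1)
state=R head=5 tape=cccccc[c]a_   (R,c)→(Q,c,+1)
state=Q head=6 tape=ccccccc[a]_   (Q,a)→(P,c,+1)
state=P head=7 tape=cccccccc[_]
Cell 4 holds c when M halts.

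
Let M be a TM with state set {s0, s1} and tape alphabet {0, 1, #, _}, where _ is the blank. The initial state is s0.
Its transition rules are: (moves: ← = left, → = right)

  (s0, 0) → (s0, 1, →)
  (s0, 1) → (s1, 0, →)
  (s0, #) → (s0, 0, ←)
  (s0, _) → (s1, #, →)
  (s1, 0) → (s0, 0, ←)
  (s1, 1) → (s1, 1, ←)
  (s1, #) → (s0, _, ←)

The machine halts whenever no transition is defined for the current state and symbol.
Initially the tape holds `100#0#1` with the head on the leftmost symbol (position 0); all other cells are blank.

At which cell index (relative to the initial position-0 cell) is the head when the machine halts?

7

s0 | [1]00#0#1_   read 1 → write 0, move →, go to s1
s1 | 0[0]0#0#1_   read 0 → write 0, move ←, go to s0
s0 | [0]00#0#1_   read 0 → write 1, move →, go to s0
s0 | 1[0]0#0#1_   read 0 → write 1, move →, go to s0
s0 | 11[0]#0#1_   read 0 → write 1, move →, go to s0
s0 | 111[#]0#1_   read # → write 0, move ←, go to s0
s0 | 11[1]00#1_   read 1 → write 0, move →, go to s1
s1 | 110[0]0#1_   read 0 → write 0, move ←, go to s0
s0 | 11[0]00#1_   read 0 → write 1, move →, go to s0
s0 | 111[0]0#1_   read 0 → write 1, move →, go to s0
s0 | 1111[0]#1_   read 0 → write 1, move →, go to s0
s0 | 11111[#]1_   read # → write 0, move ←, go to s0
s0 | 1111[1]01_   read 1 → write 0, move →, go to s1
s1 | 11110[0]1_   read 0 → write 0, move ←, go to s0
s0 | 1111[0]01_   read 0 → write 1, move →, go to s0
s0 | 11111[0]1_   read 0 → write 1, move →, go to s0
s0 | 111111[1]_   read 1 → write 0, move →, go to s1
s1 | 1111110[_]
At halt the head is at cell 7.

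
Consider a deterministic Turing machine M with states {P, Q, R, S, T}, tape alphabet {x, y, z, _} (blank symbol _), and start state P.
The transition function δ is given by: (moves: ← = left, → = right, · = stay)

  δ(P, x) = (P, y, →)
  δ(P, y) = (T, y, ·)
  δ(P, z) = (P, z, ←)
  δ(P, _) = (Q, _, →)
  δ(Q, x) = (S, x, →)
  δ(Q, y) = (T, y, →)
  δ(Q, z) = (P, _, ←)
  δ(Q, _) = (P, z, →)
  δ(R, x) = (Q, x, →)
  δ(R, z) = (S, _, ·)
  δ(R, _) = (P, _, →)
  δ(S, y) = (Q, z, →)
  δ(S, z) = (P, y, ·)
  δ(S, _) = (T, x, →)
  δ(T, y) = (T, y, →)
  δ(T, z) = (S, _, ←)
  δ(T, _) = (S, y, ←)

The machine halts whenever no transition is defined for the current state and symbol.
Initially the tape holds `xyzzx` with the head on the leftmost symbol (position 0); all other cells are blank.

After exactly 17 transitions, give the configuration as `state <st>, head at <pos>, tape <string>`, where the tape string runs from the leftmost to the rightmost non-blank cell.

state=P head=0 tape=_[x]yzzx   (P,x)→(P,y,→)
state=P head=1 tape=_y[y]zzx   (P,y)→(T,y,·)
state=T head=1 tape=_y[y]zzx   (T,y)→(T,y,→)
state=T head=2 tape=_yy[z]zx   (T,z)→(S,_,←)
state=S head=1 tape=_y[y]_zx   (S,y)→(Q,z,→)
state=Q head=2 tape=_yz[_]zx   (Q,_)→(P,z,→)
state=P head=3 tape=_yzz[z]x   (P,z)→(P,z,←)
state=P head=2 tape=_yz[z]zx   (P,z)→(P,z,←)
state=P head=1 tape=_y[z]zzx   (P,z)→(P,z,←)
state=P head=0 tape=_[y]zzzx   (P,y)→(T,y,·)
state=T head=0 tape=_[y]zzzx   (T,y)→(T,y,→)
state=T head=1 tape=_y[z]zzx   (T,z)→(S,_,←)
state=S head=0 tape=_[y]_zzx   (S,y)→(Q,z,→)
state=Q head=1 tape=_z[_]zzx   (Q,_)→(P,z,→)
state=P head=2 tape=_zz[z]zx   (P,z)→(P,z,←)
state=P head=1 tape=_z[z]zzx   (P,z)→(P,z,←)
state=P head=0 tape=_[z]zzzx   (P,z)→(P,z,←)
state=P head=-1 tape=[_]zzzzx
After 17 steps: state P, head at -1, tape zzzzx.

state P, head at -1, tape zzzzx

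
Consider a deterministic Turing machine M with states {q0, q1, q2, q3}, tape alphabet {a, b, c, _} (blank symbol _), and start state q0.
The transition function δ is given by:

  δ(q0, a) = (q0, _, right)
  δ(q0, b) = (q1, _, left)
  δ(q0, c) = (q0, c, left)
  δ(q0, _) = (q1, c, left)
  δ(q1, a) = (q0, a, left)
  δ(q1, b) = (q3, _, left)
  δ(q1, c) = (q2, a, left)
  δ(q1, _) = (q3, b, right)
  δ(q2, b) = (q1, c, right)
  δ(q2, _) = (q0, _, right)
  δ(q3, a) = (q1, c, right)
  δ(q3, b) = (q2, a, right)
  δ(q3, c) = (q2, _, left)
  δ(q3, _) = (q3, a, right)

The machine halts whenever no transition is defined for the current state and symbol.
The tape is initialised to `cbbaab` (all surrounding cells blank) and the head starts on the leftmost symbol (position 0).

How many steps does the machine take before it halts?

18

q0 | __[c]bbaab   read c → write c, move left, go to q0
q0 | _[_]cbbaab   read _ → write c, move left, go to q1
q1 | [_]ccbbaab   read _ → write b, move right, go to q3
q3 | b[c]cbbaab   read c → write _, move left, go to q2
q2 | [b]_cbbaab   read b → write c, move right, go to q1
q1 | c[_]cbbaab   read _ → write b, move right, go to q3
q3 | cb[c]bbaab   read c → write _, move left, go to q2
q2 | c[b]_bbaab   read b → write c, move right, go to q1
q1 | cc[_]bbaab   read _ → write b, move right, go to q3
q3 | ccb[b]baab   read b → write a, move right, go to q2
q2 | ccba[b]aab   read b → write c, move right, go to q1
q1 | ccbac[a]ab   read a → write a, move left, go to q0
q0 | ccba[c]aab   read c → write c, move left, go to q0
q0 | ccb[a]caab   read a → write _, move right, go to q0
q0 | ccb_[c]aab   read c → write c, move left, go to q0
q0 | ccb[_]caab   read _ → write c, move left, go to q1
q1 | cc[b]ccaab   read b → write _, move left, go to q3
q3 | c[c]_ccaab   read c → write _, move left, go to q2
q2 | [c]__ccaab
M halts after 18 transitions.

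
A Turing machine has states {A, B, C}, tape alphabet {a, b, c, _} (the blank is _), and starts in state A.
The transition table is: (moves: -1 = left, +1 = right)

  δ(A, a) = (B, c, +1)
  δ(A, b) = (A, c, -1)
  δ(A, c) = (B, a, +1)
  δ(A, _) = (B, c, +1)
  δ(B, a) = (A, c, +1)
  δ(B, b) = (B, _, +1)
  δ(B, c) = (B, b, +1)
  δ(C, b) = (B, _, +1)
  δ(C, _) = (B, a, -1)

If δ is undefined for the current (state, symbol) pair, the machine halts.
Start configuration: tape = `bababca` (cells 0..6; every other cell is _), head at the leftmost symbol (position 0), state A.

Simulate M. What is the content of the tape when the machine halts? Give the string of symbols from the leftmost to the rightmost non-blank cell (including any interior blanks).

A | _[b]ababca__   read b → write c, move -1, go to A
A | [_]cababca__   read _ → write c, move +1, go to B
B | c[c]ababca__   read c → write b, move +1, go to B
B | cb[a]babca__   read a → write c, move +1, go to A
A | cbc[b]abca__   read b → write c, move -1, go to A
A | cb[c]cabca__   read c → write a, move +1, go to B
B | cba[c]abca__   read c → write b, move +1, go to B
B | cbab[a]bca__   read a → write c, move +1, go to A
A | cbabc[b]ca__   read b → write c, move -1, go to A
A | cbab[c]cca__   read c → write a, move +1, go to B
B | cbaba[c]ca__   read c → write b, move +1, go to B
B | cbabab[c]a__   read c → write b, move +1, go to B
B | cbababb[a]__   read a → write c, move +1, go to A
A | cbababbc[_]_   read _ → write c, move +1, go to B
B | cbababbcc[_]
The non-blank tape span at halt is cbababbcc.

cbababbcc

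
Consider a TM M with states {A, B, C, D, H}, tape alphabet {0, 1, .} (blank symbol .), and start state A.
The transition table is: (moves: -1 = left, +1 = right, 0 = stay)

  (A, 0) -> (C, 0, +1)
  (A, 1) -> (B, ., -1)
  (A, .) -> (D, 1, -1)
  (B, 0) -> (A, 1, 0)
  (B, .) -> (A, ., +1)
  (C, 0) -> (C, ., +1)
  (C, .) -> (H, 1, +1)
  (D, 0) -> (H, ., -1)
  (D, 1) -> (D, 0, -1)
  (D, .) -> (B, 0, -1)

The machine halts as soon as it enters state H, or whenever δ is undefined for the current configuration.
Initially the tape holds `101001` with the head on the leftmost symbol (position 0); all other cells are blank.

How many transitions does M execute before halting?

state=A head=0 tape=..[1]01001   (A,1)→(B,.,-1)
state=B head=-1 tape=.[.].01001   (B,.)→(A,.,+1)
state=A head=0 tape=..[.]01001   (A,.)→(D,1,-1)
state=D head=-1 tape=.[.]101001   (D,.)→(B,0,-1)
state=B head=-2 tape=[.]0101001   (B,.)→(A,.,+1)
state=A head=-1 tape=.[0]101001   (A,0)→(C,0,+1)
state=C head=0 tape=.0[1]01001
M halts after 6 transitions.

6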